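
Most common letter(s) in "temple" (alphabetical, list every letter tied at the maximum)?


Word: "temple"
Letter counts:
  'e': 2
  'l': 1
  'm': 1
  'p': 1
  't': 1
Maximum count = 2
Most frequent = 'e' (2 times each)


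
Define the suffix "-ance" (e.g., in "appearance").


Suffix: -ance
As in: appearance -> appear + -ance
Meaning = state of


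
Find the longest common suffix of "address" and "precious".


Word 1: "address"
Word 2: "precious"
Comparing from end:
  Pos -1: 's' == 's'
  Pos -2: 's' != 'u' (stop)
LCS = "s" (length 1)


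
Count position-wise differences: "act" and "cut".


Comparing character by character (same length = 3):
  Pos 0: 'a' vs 'c' !=
  Pos 1: 'c' vs 'u' !=
  Pos 2: 't' vs 't' =
Hamming distance = 2


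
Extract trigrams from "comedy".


Word: "comedy" (length 6)
Number of trigrams = 6 - 3 + 1 = 4
  Position 0: "com"
  Position 1: "ome"
  Position 2: "med"
  Position 3: "edy"
Trigrams = "com", "ome", "med", "edy"


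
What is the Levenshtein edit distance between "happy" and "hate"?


Word 1: "happy" (length 5)
Word 2: "hate" (length 4)
One optimal edit sequence (insert/delete/substitute each cost 1):
  1. keep 'h'
  2. keep 'a'
  3. delete 'p'  (+1)
  4. substitute 'p' -> 't'  (+1)
  5. substitute 'y' -> 'e'  (+1)
Total edit operations: 3
Edit distance = 3


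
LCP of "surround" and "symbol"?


Word 1: "surround"
Word 2: "symbol"
Comparing from start:
  Pos 0: 's' == 's'
  Pos 1: 'u' != 'y' (stop)
LCP = "s" (length 1)


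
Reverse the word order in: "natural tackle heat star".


Original: "natural tackle heat star"
Words (1..n): natural | tackle | heat | star
Reversed (n..1): star | heat | tackle | natural
Result = "star heat tackle natural"


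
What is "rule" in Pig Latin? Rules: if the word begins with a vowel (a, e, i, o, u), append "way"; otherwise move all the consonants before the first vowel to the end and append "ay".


Word: "rule"
Starts with consonant(s) → move to end, add 'ay'
Consonant cluster: "r"
Pig Latin = "uleray"


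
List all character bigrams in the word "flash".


Word: "flash" (length 5)
Number of bigrams = 5 - 2 + 1 = 4
  Position 0: "fl"
  Position 1: "la"
  Position 2: "as"
  Position 3: "sh"
Bigrams = "fl", "la", "as", "sh"


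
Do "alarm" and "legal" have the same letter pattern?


Pattern of "alarm": [0, 1, 0, 2, 3]
Pattern of "legal": [0, 1, 2, 3, 0]
Patterns do not match
Same pattern = No


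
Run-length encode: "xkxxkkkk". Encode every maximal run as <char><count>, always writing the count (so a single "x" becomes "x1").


String: "xkxxkkkk"
Scanning for consecutive runs:
  'x' x 1
  'k' x 1
  'x' x 2
  'k' x 4
RLE = "x1k1x2k4"


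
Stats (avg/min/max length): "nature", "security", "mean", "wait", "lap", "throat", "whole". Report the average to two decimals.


Lengths: "nature"=6, "security"=8, "mean"=4, "wait"=4, "lap"=3, "throat"=6, "whole"=5
Sum = 36, Count = 7
Average = 36/7 = 5.14
= avg=5.14, min=3, max=8


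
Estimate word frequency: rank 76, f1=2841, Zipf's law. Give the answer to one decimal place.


Zipf's law: f(r) = f(1) / r
f(1) = 2841
f(76) = 2841 / 76
= 37.4 occurrences


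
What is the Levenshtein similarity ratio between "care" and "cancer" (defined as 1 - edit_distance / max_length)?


Word 1: "care" (length 4)
Word 2: "cancer" (length 6)
One optimal edit sequence:
  1. keep 'c'
  2. keep 'a'
  3. insert 'n'  (+1)
  4. substitute 'r' -> 'c'  (+1)
  5. keep 'e'
  6. insert 'r'  (+1)
Edit distance = 3
Max length = max(4, 6) = 6
Similarity = 1 - 3/6
= 0.5000


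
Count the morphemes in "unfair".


Word: "unfair"
Morphemes: un- / fair
Each morpheme carries meaning
= 2 morphemes


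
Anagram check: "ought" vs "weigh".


Word 1: "ought" → sorted: ghotu
Word 2: "weigh" → sorted: eghiw
Same letters? ghotu != eghiw
Anagram = No


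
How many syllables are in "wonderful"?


Word: "wonderful"
Syllable breakdown: won | der | ful
Counting: 3 parts
= 3 syllables


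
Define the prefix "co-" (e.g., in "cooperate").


Prefix: co-
As in: cooperate -> co- + operate
Meaning = together


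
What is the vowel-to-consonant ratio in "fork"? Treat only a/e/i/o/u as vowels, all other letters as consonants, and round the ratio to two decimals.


Word: "fork"
Vowels (a,e,i,o,u): 1
Consonants: 3
Ratio = 1/3
= 0.33


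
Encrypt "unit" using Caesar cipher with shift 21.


Word: "unit"
Shift: 21
Each letter → (letter + shift) mod 26:
  'u' (20) + 21 = 15 → 'p'
  'n' (13) + 21 = 8 → 'i'
  'i' (8) + 21 = 3 → 'd'
  't' (19) + 21 = 14 → 'o'
Result = "pido"


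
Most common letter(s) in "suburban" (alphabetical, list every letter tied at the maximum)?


Word: "suburban"
Letter counts:
  'a': 1
  'b': 2
  'n': 1
  'r': 1
  's': 1
  'u': 2
Maximum count = 2
Most frequent = 'b', 'u' (2 times each)


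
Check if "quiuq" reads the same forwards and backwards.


Word: "quiuq"
Reversed: "quiuq"
Forward == Backward? quiuq == quiuq
Palindrome = Yes


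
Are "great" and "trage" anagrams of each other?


Word 1: "great" → sorted: aegrt
Word 2: "trage" → sorted: aegrt
Same letters? aegrt == aegrt
Anagram = Yes


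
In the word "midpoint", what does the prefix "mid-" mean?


Prefix: mid-
As in: midpoint -> mid- + point
Meaning = middle


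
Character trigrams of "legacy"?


Word: "legacy" (length 6)
Number of trigrams = 6 - 3 + 1 = 4
  Position 0: "leg"
  Position 1: "ega"
  Position 2: "gac"
  Position 3: "acy"
Trigrams = "leg", "ega", "gac", "acy"


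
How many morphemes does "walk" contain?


Word: "walk"
Morphemes: walk
Each morpheme carries meaning
= 1 morpheme


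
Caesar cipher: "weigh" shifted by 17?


Word: "weigh"
Shift: 17
Each letter → (letter + shift) mod 26:
  'w' (22) + 17 = 13 → 'n'
  'e' (4) + 17 = 21 → 'v'
  'i' (8) + 17 = 25 → 'z'
  'g' (6) + 17 = 23 → 'x'
  'h' (7) + 17 = 24 → 'y'
Result = "nvzxy"


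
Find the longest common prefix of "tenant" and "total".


Word 1: "tenant"
Word 2: "total"
Comparing from start:
  Pos 0: 't' == 't'
  Pos 1: 'e' != 'o' (stop)
LCP = "t" (length 1)


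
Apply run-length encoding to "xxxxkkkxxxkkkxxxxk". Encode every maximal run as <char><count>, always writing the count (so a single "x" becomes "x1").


String: "xxxxkkkxxxkkkxxxxk"
Scanning for consecutive runs:
  'x' x 4
  'k' x 3
  'x' x 3
  'k' x 3
  'x' x 4
  'k' x 1
RLE = "x4k3x3k3x4k1"


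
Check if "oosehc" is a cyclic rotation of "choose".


Word: "choose", Candidate: "oosehc"
Method: check if candidate is substring of word+word
"choosechoose" contains "oosehc"? No
Is rotation = No


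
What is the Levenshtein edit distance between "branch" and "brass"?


Word 1: "branch" (length 6)
Word 2: "brass" (length 5)
One optimal edit sequence (insert/delete/substitute each cost 1):
  1. keep 'b'
  2. keep 'r'
  3. keep 'a'
  4. delete 'n'  (+1)
  5. substitute 'c' -> 's'  (+1)
  6. substitute 'h' -> 's'  (+1)
Total edit operations: 3
Edit distance = 3


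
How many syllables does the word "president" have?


Word: "president"
Syllable breakdown: pres | i | dent
Counting: 3 parts
= 3 syllables


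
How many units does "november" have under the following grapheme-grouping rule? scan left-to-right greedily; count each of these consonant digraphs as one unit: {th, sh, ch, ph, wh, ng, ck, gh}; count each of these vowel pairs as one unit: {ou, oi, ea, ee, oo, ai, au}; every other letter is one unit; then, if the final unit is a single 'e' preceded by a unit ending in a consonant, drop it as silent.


Word: "november" (8 letters)
Left-to-right scan:
  [1] 'n' (letter)
  [2] 'o' (letter)
  [3] 'v' (letter)
  [4] 'e' (letter)
  [5] 'm' (letter)
  [6] 'b' (letter)
  [7] 'e' (letter)
  [8] 'r' (letter)
Units from scan: 8
Sound units = 8 units


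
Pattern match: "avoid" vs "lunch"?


Pattern of "avoid": [0, 1, 2, 3, 4]
Pattern of "lunch": [0, 1, 2, 3, 4]
Patterns match
Same pattern = Yes


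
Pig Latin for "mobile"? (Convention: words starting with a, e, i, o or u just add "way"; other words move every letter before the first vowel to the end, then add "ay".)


Word: "mobile"
Starts with consonant(s) → move to end, add 'ay'
Consonant cluster: "m"
Pig Latin = "obilemay"


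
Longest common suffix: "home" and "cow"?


Word 1: "home"
Word 2: "cow"
Comparing from end:
  Pos -1: 'e' != 'w' (stop)
LCS = "" (length 0)


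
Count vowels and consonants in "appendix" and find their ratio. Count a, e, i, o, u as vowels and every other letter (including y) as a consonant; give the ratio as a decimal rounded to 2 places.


Word: "appendix"
Vowels (a,e,i,o,u): 3
Consonants: 5
Ratio = 3/5
= 0.60


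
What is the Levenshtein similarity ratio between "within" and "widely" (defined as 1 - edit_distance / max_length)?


Word 1: "within" (length 6)
Word 2: "widely" (length 6)
One optimal edit sequence:
  1. keep 'w'
  2. keep 'i'
  3. substitute 't' -> 'd'  (+1)
  4. substitute 'h' -> 'e'  (+1)
  5. substitute 'i' -> 'l'  (+1)
  6. substitute 'n' -> 'y'  (+1)
Edit distance = 4
Max length = max(6, 6) = 6
Similarity = 1 - 4/6
= 0.3333


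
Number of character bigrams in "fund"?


Word: "fund" (length 4)
Number of 2-grams = length - 2 + 1 = 4 - 2 + 1
= 3


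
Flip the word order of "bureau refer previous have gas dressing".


Original: "bureau refer previous have gas dressing"
Words (1..n): bureau | refer | previous | have | gas | dressing
Reversed (n..1): dressing | gas | have | previous | refer | bureau
Result = "dressing gas have previous refer bureau"


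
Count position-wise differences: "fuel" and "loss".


Comparing character by character (same length = 4):
  Pos 0: 'f' vs 'l' !=
  Pos 1: 'u' vs 'o' !=
  Pos 2: 'e' vs 's' !=
  Pos 3: 'l' vs 's' !=
Hamming distance = 4


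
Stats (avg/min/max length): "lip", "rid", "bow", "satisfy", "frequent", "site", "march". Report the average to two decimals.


Lengths: "lip"=3, "rid"=3, "bow"=3, "satisfy"=7, "frequent"=8, "site"=4, "march"=5
Sum = 33, Count = 7
Average = 33/7 = 4.71
= avg=4.71, min=3, max=8


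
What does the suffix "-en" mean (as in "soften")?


Suffix: -en
Example: soften (soft + -en)
Meaning = to make / become


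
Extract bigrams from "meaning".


Word: "meaning" (length 7)
Number of bigrams = 7 - 2 + 1 = 6
  Position 0: "me"
  Position 1: "ea"
  Position 2: "an"
  Position 3: "ni"
  Position 4: "in"
  Position 5: "ng"
Bigrams = "me", "ea", "an", "ni", "in", "ng"


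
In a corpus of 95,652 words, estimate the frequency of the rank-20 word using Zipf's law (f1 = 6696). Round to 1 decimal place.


Zipf's law: f(r) = f(1) / r
f(1) = 6696
f(20) = 6696 / 20
= 334.8 occurrences


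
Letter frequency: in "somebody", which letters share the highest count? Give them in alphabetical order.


Word: "somebody"
Letter counts:
  'b': 1
  'd': 1
  'e': 1
  'm': 1
  'o': 2
  's': 1
  'y': 1
Maximum count = 2
Most frequent = 'o' (2 times each)


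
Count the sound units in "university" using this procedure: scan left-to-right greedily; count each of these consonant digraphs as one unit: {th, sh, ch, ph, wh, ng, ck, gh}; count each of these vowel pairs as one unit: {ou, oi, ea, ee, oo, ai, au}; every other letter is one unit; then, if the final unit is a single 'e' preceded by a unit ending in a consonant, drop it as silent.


Word: "university" (10 letters)
Left-to-right scan:
  (1) 'u' (letter)
  (2) 'n' (letter)
  (3) 'i' (letter)
  (4) 'v' (letter)
  (5) 'e' (letter)
  (6) 'r' (letter)
  (7) 's' (letter)
  (8) 'i' (letter)
  (9) 't' (letter)
  (10) 'y' (letter)
Units from scan: 10
Sound units = 10 units


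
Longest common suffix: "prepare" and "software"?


Word 1: "prepare"
Word 2: "software"
Comparing from end:
  Pos -1: 'e' == 'e'
  Pos -2: 'r' == 'r'
  Pos -3: 'a' == 'a'
  Pos -4: 'p' != 'w' (stop)
LCS = "are" (length 3)


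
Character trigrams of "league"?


Word: "league" (length 6)
Number of trigrams = 6 - 3 + 1 = 4
  Position 0: "lea"
  Position 1: "eag"
  Position 2: "agu"
  Position 3: "gue"
Trigrams = "lea", "eag", "agu", "gue"


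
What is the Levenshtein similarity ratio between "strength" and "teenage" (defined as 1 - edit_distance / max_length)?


Word 1: "strength" (length 8)
Word 2: "teenage" (length 7)
One optimal edit sequence:
  1. delete 's'  (+1)
  2. keep 't'
  3. substitute 'r' -> 'e'  (+1)
  4. keep 'e'
  5. keep 'n'
  6. substitute 'g' -> 'a'  (+1)
  7. substitute 't' -> 'g'  (+1)
  8. substitute 'h' -> 'e'  (+1)
Edit distance = 5
Max length = max(8, 7) = 8
Similarity = 1 - 5/8
= 0.3750


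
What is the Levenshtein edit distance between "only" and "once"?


Word 1: "only" (length 4)
Word 2: "once" (length 4)
One optimal edit sequence (insert/delete/substitute each cost 1):
  1. keep 'o'
  2. keep 'n'
  3. substitute 'l' -> 'c'  (+1)
  4. substitute 'y' -> 'e'  (+1)
Total edit operations: 2
Edit distance = 2


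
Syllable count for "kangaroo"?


Word: "kangaroo"
Syllable breakdown: kan · ga · roo
Counting: 3 parts
= 3 syllables


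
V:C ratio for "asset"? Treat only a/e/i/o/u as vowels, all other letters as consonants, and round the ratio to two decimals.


Word: "asset"
Vowels (a,e,i,o,u): 2
Consonants: 3
Ratio = 2/3
= 0.67


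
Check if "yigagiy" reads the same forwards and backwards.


Word: "yigagiy"
Reversed: "yigagiy"
Forward == Backward? yigagiy == yigagiy
Palindrome = Yes


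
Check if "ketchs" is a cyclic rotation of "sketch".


Word: "sketch", Candidate: "ketchs"
Method: check if candidate is substring of word+word
"sketchsketch" contains "ketchs"? Yes
Is rotation = Yes


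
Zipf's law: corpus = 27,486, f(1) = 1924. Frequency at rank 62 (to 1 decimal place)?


Zipf's law: f(r) = f(1) / r
f(1) = 1924
f(62) = 1924 / 62
= 31.0 occurrences


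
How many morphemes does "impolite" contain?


Word: "impolite"
Morphemes: im- + polite
Each morpheme carries meaning
= 2 morphemes


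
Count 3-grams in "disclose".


Word: "disclose" (length 8)
Number of 3-grams = length - 3 + 1 = 8 - 3 + 1
= 6


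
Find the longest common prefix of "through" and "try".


Word 1: "through"
Word 2: "try"
Comparing from start:
  Pos 0: 't' == 't'
  Pos 1: 'h' != 'r' (stop)
LCP = "t" (length 1)


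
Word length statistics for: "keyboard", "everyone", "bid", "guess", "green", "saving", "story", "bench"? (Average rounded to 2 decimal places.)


Lengths: "keyboard"=8, "everyone"=8, "bid"=3, "guess"=5, "green"=5, "saving"=6, "story"=5, "bench"=5
Sum = 45, Count = 8
Average = 45/8 = 5.63
= avg=5.63, min=3, max=8


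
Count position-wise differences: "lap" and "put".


Comparing character by character (same length = 3):
  Pos 0: 'l' vs 'p' !=
  Pos 1: 'a' vs 'u' !=
  Pos 2: 'p' vs 't' !=
Hamming distance = 3


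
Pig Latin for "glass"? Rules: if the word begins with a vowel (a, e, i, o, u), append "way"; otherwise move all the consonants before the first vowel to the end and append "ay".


Word: "glass"
Starts with consonant(s) → move to end, add 'ay'
Consonant cluster: "gl"
Pig Latin = "assglay"


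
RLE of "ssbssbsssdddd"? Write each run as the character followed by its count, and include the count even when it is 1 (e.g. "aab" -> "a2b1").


String: "ssbssbsssdddd"
Scanning for consecutive runs:
  's' x 2
  'b' x 1
  's' x 2
  'b' x 1
  's' x 3
  'd' x 4
RLE = "s2b1s2b1s3d4"


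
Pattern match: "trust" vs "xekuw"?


Pattern of "trust": [0, 1, 2, 3, 0]
Pattern of "xekuw": [0, 1, 2, 3, 4]
Patterns do not match
Same pattern = No


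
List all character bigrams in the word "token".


Word: "token" (length 5)
Number of bigrams = 5 - 2 + 1 = 4
  Position 0: "to"
  Position 1: "ok"
  Position 2: "ke"
  Position 3: "en"
Bigrams = "to", "ok", "ke", "en"


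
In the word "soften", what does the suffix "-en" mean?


Suffix: -en
Example: soften = soft + -en
Meaning = to make / become


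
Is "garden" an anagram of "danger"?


Word 1: "danger" → sorted: adegnr
Word 2: "garden" → sorted: adegnr
Same letters? adegnr == adegnr
Anagram = Yes


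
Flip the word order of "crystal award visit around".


Original: "crystal award visit around"
Words (1..n): crystal | award | visit | around
Reversed (n..1): around | visit | award | crystal
Result = "around visit award crystal"


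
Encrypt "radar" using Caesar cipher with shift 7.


Word: "radar"
Shift: 7
Each letter → (letter + shift) mod 26:
  'r' (17) + 7 = 24 → 'y'
  'a' (0) + 7 = 7 → 'h'
  'd' (3) + 7 = 10 → 'k'
  'a' (0) + 7 = 7 → 'h'
  'r' (17) + 7 = 24 → 'y'
Result = "yhkhy"


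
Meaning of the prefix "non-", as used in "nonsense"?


Prefix: non-
As in: nonsense -> non- + sense
Meaning = not


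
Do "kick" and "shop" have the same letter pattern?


Pattern of "kick": [0, 1, 2, 0]
Pattern of "shop": [0, 1, 2, 3]
Patterns do not match
Same pattern = No


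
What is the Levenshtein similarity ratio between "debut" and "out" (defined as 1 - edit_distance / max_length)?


Word 1: "debut" (length 5)
Word 2: "out" (length 3)
One optimal edit sequence:
  1. delete 'd'  (+1)
  2. delete 'e'  (+1)
  3. substitute 'b' -> 'o'  (+1)
  4. keep 'u'
  5. keep 't'
Edit distance = 3
Max length = max(5, 3) = 5
Similarity = 1 - 3/5
= 0.4000


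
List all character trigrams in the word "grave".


Word: "grave" (length 5)
Number of trigrams = 5 - 3 + 1 = 3
  Position 0: "gra"
  Position 1: "rav"
  Position 2: "ave"
Trigrams = "gra", "rav", "ave"


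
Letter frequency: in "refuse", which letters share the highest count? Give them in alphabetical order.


Word: "refuse"
Letter counts:
  'e': 2
  'f': 1
  'r': 1
  's': 1
  'u': 1
Maximum count = 2
Most frequent = 'e' (2 times each)


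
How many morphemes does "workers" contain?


Word: "workers"
Morphemes: work + -er + -s
Each morpheme carries meaning
= 3 morphemes


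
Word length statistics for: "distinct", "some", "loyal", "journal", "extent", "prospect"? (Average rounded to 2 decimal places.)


Lengths: "distinct"=8, "some"=4, "loyal"=5, "journal"=7, "extent"=6, "prospect"=8
Sum = 38, Count = 6
Average = 38/6 = 6.33
= avg=6.33, min=4, max=8


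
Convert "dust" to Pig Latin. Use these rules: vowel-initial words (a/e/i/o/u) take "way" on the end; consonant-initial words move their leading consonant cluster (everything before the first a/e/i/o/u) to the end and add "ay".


Word: "dust"
Starts with consonant(s) → move to end, add 'ay'
Consonant cluster: "d"
Pig Latin = "ustday"


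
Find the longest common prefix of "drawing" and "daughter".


Word 1: "drawing"
Word 2: "daughter"
Comparing from start:
  Pos 0: 'd' == 'd'
  Pos 1: 'r' != 'a' (stop)
LCP = "d" (length 1)


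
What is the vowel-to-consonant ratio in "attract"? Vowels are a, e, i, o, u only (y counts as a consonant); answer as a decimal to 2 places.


Word: "attract"
Vowels (a,e,i,o,u): 2
Consonants: 5
Ratio = 2/5
= 0.40


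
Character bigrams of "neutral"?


Word: "neutral" (length 7)
Number of bigrams = 7 - 2 + 1 = 6
  Position 0: "ne"
  Position 1: "eu"
  Position 2: "ut"
  Position 3: "tr"
  Position 4: "ra"
  Position 5: "al"
Bigrams = "ne", "eu", "ut", "tr", "ra", "al"


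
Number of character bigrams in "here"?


Word: "here" (length 4)
Number of 2-grams = length - 2 + 1 = 4 - 2 + 1
= 3


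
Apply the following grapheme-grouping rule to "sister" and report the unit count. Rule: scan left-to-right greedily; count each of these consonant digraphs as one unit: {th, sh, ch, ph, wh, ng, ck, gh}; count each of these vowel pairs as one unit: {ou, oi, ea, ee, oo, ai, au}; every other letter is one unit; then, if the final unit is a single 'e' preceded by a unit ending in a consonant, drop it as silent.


Word: "sister" (6 letters)
Left-to-right scan:
  (1) 's' (letter)
  (2) 'i' (letter)
  (3) 's' (letter)
  (4) 't' (letter)
  (5) 'e' (letter)
  (6) 'r' (letter)
Units from scan: 6
Sound units = 6 units


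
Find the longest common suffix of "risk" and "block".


Word 1: "risk"
Word 2: "block"
Comparing from end:
  Pos -1: 'k' == 'k'
  Pos -2: 's' != 'c' (stop)
LCS = "k" (length 1)


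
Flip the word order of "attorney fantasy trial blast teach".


Original: "attorney fantasy trial blast teach"
Words (1..n): attorney | fantasy | trial | blast | teach
Reversed (n..1): teach | blast | trial | fantasy | attorney
Result = "teach blast trial fantasy attorney"


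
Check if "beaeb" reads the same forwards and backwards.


Word: "beaeb"
Reversed: "beaeb"
Forward == Backward? beaeb == beaeb
Palindrome = Yes


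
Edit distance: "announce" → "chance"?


Word 1: "announce" (length 8)
Word 2: "chance" (length 6)
One optimal edit sequence (insert/delete/substitute each cost 1):
  1. delete 'a'  (+1)
  2. delete 'n'  (+1)
  3. substitute 'n' -> 'c'  (+1)
  4. substitute 'o' -> 'h'  (+1)
  5. substitute 'u' -> 'a'  (+1)
  6. keep 'n'
  7. keep 'c'
  8. keep 'e'
Total edit operations: 5
Edit distance = 5


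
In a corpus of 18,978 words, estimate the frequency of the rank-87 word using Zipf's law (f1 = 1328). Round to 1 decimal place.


Zipf's law: f(r) = f(1) / r
f(1) = 1328
f(87) = 1328 / 87
= 15.3 occurrences


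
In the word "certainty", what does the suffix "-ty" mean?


Suffix: -ty
Example: certainty = certain + -ty
Meaning = quality of


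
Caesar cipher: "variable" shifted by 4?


Word: "variable"
Shift: 4
Each letter → (letter + shift) mod 26:
  'v' (21) + 4 = 25 → 'z'
  'a' (0) + 4 = 4 → 'e'
  'r' (17) + 4 = 21 → 'v'
  'i' (8) + 4 = 12 → 'm'
  'a' (0) + 4 = 4 → 'e'
  'b' (1) + 4 = 5 → 'f'
  'l' (11) + 4 = 15 → 'p'
  'e' (4) + 4 = 8 → 'i'
Result = "zevmefpi"


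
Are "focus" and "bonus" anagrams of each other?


Word 1: "focus" → sorted: cfosu
Word 2: "bonus" → sorted: bnosu
Same letters? cfosu != bnosu
Anagram = No


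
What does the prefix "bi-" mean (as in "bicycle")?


Prefix: bi-
Example: bicycle = bi- + cycle
Meaning = two


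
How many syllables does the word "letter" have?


Word: "letter"
Syllable breakdown: let-ter
Counting: 2 parts
= 2 syllables


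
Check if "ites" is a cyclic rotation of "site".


Word: "site", Candidate: "ites"
Method: check if candidate is substring of word+word
"sitesite" contains "ites"? Yes
Is rotation = Yes


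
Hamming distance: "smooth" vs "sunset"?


Comparing character by character (same length = 6):
  Pos 0: 's' vs 's' =
  Pos 1: 'm' vs 'u' !=
  Pos 2: 'o' vs 'n' !=
  Pos 3: 'o' vs 's' !=
  Pos 4: 't' vs 'e' !=
  Pos 5: 'h' vs 't' !=
Hamming distance = 5


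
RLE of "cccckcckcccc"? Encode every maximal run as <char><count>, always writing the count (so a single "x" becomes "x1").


String: "cccckcckcccc"
Scanning for consecutive runs:
  'c' x 4
  'k' x 1
  'c' x 2
  'k' x 1
  'c' x 4
RLE = "c4k1c2k1c4"


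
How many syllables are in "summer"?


Word: "summer"
Syllable breakdown: sum / mer
Counting: 2 parts
= 2 syllables


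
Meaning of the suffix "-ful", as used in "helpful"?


Suffix: -ful
Example: helpful (help + -ful)
Meaning = full of


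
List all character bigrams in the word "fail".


Word: "fail" (length 4)
Number of bigrams = 4 - 2 + 1 = 3
  Position 0: "fa"
  Position 1: "ai"
  Position 2: "il"
Bigrams = "fa", "ai", "il"


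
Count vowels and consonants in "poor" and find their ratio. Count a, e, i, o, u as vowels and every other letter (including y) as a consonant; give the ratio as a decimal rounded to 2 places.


Word: "poor"
Vowels (a,e,i,o,u): 2
Consonants: 2
Ratio = 2/2
= 1.00


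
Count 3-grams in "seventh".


Word: "seventh" (length 7)
Number of 3-grams = length - 3 + 1 = 7 - 3 + 1
= 5


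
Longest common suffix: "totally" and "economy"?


Word 1: "totally"
Word 2: "economy"
Comparing from end:
  Pos -1: 'y' == 'y'
  Pos -2: 'l' != 'm' (stop)
LCS = "y" (length 1)


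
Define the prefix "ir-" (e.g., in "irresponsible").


Prefix: ir-
Example: irresponsible (ir- + responsible)
Meaning = not


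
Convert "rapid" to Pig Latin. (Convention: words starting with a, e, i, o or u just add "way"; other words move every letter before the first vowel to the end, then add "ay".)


Word: "rapid"
Starts with consonant(s) → move to end, add 'ay'
Consonant cluster: "r"
Pig Latin = "apidray"


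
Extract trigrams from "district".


Word: "district" (length 8)
Number of trigrams = 8 - 3 + 1 = 6
  Position 0: "dis"
  Position 1: "ist"
  Position 2: "str"
  Position 3: "tri"
  Position 4: "ric"
  Position 5: "ict"
Trigrams = "dis", "ist", "str", "tri", "ric", "ict"


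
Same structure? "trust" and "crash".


Pattern of "trust": [0, 1, 2, 3, 0]
Pattern of "crash": [0, 1, 2, 3, 4]
Patterns do not match
Same pattern = No


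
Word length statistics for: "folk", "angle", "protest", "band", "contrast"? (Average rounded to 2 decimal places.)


Lengths: "folk"=4, "angle"=5, "protest"=7, "band"=4, "contrast"=8
Sum = 28, Count = 5
Average = 28/5 = 5.60
= avg=5.60, min=4, max=8


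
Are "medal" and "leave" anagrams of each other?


Word 1: "medal" → sorted: adelm
Word 2: "leave" → sorted: aeelv
Same letters? adelm != aeelv
Anagram = No


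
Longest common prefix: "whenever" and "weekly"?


Word 1: "whenever"
Word 2: "weekly"
Comparing from start:
  Pos 0: 'w' == 'w'
  Pos 1: 'h' != 'e' (stop)
LCP = "w" (length 1)


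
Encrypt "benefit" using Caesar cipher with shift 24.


Word: "benefit"
Shift: 24
Each letter → (letter + shift) mod 26:
  'b' (1) + 24 = 25 → 'z'
  'e' (4) + 24 = 2 → 'c'
  'n' (13) + 24 = 11 → 'l'
  'e' (4) + 24 = 2 → 'c'
  'f' (5) + 24 = 3 → 'd'
  'i' (8) + 24 = 6 → 'g'
  't' (19) + 24 = 17 → 'r'
Result = "zclcdgr"


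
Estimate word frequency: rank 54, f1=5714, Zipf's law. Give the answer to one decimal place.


Zipf's law: f(r) = f(1) / r
f(1) = 5714
f(54) = 5714 / 54
= 105.8 occurrences


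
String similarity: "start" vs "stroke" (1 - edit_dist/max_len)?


Word 1: "start" (length 5)
Word 2: "stroke" (length 6)
One optimal edit sequence:
  1. keep 's'
  2. keep 't'
  3. insert 'r'  (+1)
  4. substitute 'a' -> 'o'  (+1)
  5. substitute 'r' -> 'k'  (+1)
  6. substitute 't' -> 'e'  (+1)
Edit distance = 4
Max length = max(5, 6) = 6
Similarity = 1 - 4/6
= 0.3333


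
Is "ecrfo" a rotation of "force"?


Word: "force", Candidate: "ecrfo"
Method: check if candidate is substring of word+word
"forceforce" contains "ecrfo"? No
Is rotation = No


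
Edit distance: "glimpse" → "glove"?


Word 1: "glimpse" (length 7)
Word 2: "glove" (length 5)
One optimal edit sequence (insert/delete/substitute each cost 1):
  1. keep 'g'
  2. keep 'l'
  3. delete 'i'  (+1)
  4. delete 'm'  (+1)
  5. substitute 'p' -> 'o'  (+1)
  6. substitute 's' -> 'v'  (+1)
  7. keep 'e'
Total edit operations: 4
Edit distance = 4


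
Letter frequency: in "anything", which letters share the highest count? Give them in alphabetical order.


Word: "anything"
Letter counts:
  'a': 1
  'g': 1
  'h': 1
  'i': 1
  'n': 2
  't': 1
  'y': 1
Maximum count = 2
Most frequent = 'n' (2 times each)


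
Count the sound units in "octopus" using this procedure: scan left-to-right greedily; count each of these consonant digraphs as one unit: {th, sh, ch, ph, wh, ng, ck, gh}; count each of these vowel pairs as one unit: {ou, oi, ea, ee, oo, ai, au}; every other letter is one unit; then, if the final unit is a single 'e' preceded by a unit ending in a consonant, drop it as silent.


Word: "octopus" (7 letters)
Left-to-right scan:
  1. 'o' (letter)
  2. 'c' (letter)
  3. 't' (letter)
  4. 'o' (letter)
  5. 'p' (letter)
  6. 'u' (letter)
  7. 's' (letter)
Units from scan: 7
Sound units = 7 units


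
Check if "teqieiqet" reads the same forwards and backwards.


Word: "teqieiqet"
Reversed: "teqieiqet"
Forward == Backward? teqieiqet == teqieiqet
Palindrome = Yes


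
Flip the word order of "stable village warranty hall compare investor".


Original: "stable village warranty hall compare investor"
Words (1..n): stable | village | warranty | hall | compare | investor
Reversed (n..1): investor | compare | hall | warranty | village | stable
Result = "investor compare hall warranty village stable"


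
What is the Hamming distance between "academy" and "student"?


Comparing character by character (same length = 7):
  Pos 0: 'a' vs 's' !=
  Pos 1: 'c' vs 't' !=
  Pos 2: 'a' vs 'u' !=
  Pos 3: 'd' vs 'd' =
  Pos 4: 'e' vs 'e' =
  Pos 5: 'm' vs 'n' !=
  Pos 6: 'y' vs 't' !=
Hamming distance = 5


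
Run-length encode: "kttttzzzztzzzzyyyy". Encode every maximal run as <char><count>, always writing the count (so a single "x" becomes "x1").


String: "kttttzzzztzzzzyyyy"
Scanning for consecutive runs:
  'k' x 1
  't' x 4
  'z' x 4
  't' x 1
  'z' x 4
  'y' x 4
RLE = "k1t4z4t1z4y4"


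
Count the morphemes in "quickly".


Word: "quickly"
Morphemes: quick / -ly
Each morpheme carries meaning
= 2 morphemes


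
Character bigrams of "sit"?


Word: "sit" (length 3)
Number of bigrams = 3 - 2 + 1 = 2
  Position 0: "si"
  Position 1: "it"
Bigrams = "si", "it"


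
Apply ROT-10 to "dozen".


Word: "dozen"
Shift: 10
Each letter → (letter + shift) mod 26:
  'd' (3) + 10 = 13 → 'n'
  'o' (14) + 10 = 24 → 'y'
  'z' (25) + 10 = 9 → 'j'
  'e' (4) + 10 = 14 → 'o'
  'n' (13) + 10 = 23 → 'x'
Result = "nyjox"


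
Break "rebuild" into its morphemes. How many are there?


Word: "rebuild"
Morphemes: re- + build
Each morpheme carries meaning
= 2 morphemes


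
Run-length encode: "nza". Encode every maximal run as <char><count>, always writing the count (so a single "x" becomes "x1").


String: "nza"
Scanning for consecutive runs:
  'n' x 1
  'z' x 1
  'a' x 1
RLE = "n1z1a1"


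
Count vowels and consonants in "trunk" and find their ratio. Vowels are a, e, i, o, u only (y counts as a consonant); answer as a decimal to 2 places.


Word: "trunk"
Vowels (a,e,i,o,u): 1
Consonants: 4
Ratio = 1/4
= 0.25


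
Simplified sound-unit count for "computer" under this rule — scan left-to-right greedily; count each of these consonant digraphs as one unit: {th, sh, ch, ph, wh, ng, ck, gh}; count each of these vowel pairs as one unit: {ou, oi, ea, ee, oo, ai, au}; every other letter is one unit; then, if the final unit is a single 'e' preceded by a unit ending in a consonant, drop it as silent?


Word: "computer" (8 letters)
Left-to-right scan:
  [1] 'c' (letter)
  [2] 'o' (letter)
  [3] 'm' (letter)
  [4] 'p' (letter)
  [5] 'u' (letter)
  [6] 't' (letter)
  [7] 'e' (letter)
  [8] 'r' (letter)
Units from scan: 8
Sound units = 8 units


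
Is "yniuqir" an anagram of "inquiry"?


Word 1: "inquiry" → sorted: iinqruy
Word 2: "yniuqir" → sorted: iinqruy
Same letters? iinqruy == iinqruy
Anagram = Yes


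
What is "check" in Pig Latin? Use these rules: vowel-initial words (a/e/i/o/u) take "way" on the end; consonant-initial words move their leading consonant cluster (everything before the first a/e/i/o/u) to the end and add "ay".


Word: "check"
Starts with consonant(s) → move to end, add 'ay'
Consonant cluster: "ch"
Pig Latin = "eckchay"


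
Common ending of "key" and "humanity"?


Word 1: "key"
Word 2: "humanity"
Comparing from end:
  Pos -1: 'y' == 'y'
  Pos -2: 'e' != 't' (stop)
LCS = "y" (length 1)


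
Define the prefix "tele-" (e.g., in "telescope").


Prefix: tele-
As in: telescope -> tele- + scope
Meaning = distant


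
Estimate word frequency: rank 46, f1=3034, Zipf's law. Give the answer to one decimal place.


Zipf's law: f(r) = f(1) / r
f(1) = 3034
f(46) = 3034 / 46
= 66.0 occurrences


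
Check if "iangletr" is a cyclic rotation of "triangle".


Word: "triangle", Candidate: "iangletr"
Method: check if candidate is substring of word+word
"triangletriangle" contains "iangletr"? Yes
Is rotation = Yes


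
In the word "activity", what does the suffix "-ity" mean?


Suffix: -ity
As in: activity -> active + -ity, with a spelling change
Meaning = quality of


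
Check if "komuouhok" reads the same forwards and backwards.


Word: "komuouhok"
Reversed: "kohuoumok"
Forward == Backward? komuouhok != kohuoumok
Palindrome = No


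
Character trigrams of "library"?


Word: "library" (length 7)
Number of trigrams = 7 - 3 + 1 = 5
  Position 0: "lib"
  Position 1: "ibr"
  Position 2: "bra"
  Position 3: "rar"
  Position 4: "ary"
Trigrams = "lib", "ibr", "bra", "rar", "ary"


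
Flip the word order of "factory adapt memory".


Original: "factory adapt memory"
Words (1..n): factory | adapt | memory
Reversed (n..1): memory | adapt | factory
Result = "memory adapt factory"


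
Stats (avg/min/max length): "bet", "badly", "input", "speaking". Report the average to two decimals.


Lengths: "bet"=3, "badly"=5, "input"=5, "speaking"=8
Sum = 21, Count = 4
Average = 21/4 = 5.25
= avg=5.25, min=3, max=8


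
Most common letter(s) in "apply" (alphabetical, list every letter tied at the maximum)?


Word: "apply"
Letter counts:
  'a': 1
  'l': 1
  'p': 2
  'y': 1
Maximum count = 2
Most frequent = 'p' (2 times each)


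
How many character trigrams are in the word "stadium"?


Word: "stadium" (length 7)
Number of 3-grams = length - 3 + 1 = 7 - 3 + 1
= 5


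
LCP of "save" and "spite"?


Word 1: "save"
Word 2: "spite"
Comparing from start:
  Pos 0: 's' == 's'
  Pos 1: 'a' != 'p' (stop)
LCP = "s" (length 1)


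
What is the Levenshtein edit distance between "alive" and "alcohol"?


Word 1: "alive" (length 5)
Word 2: "alcohol" (length 7)
One optimal edit sequence (insert/delete/substitute each cost 1):
  1. keep 'a'
  2. keep 'l'
  3. insert 'c'  (+1)
  4. insert 'o'  (+1)
  5. substitute 'i' -> 'h'  (+1)
  6. substitute 'v' -> 'o'  (+1)
  7. substitute 'e' -> 'l'  (+1)
Total edit operations: 5
Edit distance = 5


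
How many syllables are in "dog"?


Word: "dog"
Syllable breakdown: dog
Counting: 1 part
= 1 syllable


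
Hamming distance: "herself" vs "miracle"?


Comparing character by character (same length = 7):
  Pos 0: 'h' vs 'm' !=
  Pos 1: 'e' vs 'i' !=
  Pos 2: 'r' vs 'r' =
  Pos 3: 's' vs 'a' !=
  Pos 4: 'e' vs 'c' !=
  Pos 5: 'l' vs 'l' =
  Pos 6: 'f' vs 'e' !=
Hamming distance = 5


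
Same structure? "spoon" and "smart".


Pattern of "spoon": [0, 1, 2, 2, 3]
Pattern of "smart": [0, 1, 2, 3, 4]
Patterns do not match
Same pattern = No


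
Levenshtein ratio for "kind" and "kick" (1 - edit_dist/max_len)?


Word 1: "kind" (length 4)
Word 2: "kick" (length 4)
One optimal edit sequence:
  1. keep 'k'
  2. keep 'i'
  3. substitute 'n' -> 'c'  (+1)
  4. substitute 'd' -> 'k'  (+1)
Edit distance = 2
Max length = max(4, 4) = 4
Similarity = 1 - 2/4
= 0.5000


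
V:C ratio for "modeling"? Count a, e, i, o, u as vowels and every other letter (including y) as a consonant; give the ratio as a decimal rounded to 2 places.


Word: "modeling"
Vowels (a,e,i,o,u): 3
Consonants: 5
Ratio = 3/5
= 0.60


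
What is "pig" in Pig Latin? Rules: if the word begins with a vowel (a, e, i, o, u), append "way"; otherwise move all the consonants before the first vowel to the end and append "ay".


Word: "pig"
Starts with consonant(s) → move to end, add 'ay'
Consonant cluster: "p"
Pig Latin = "igpay"


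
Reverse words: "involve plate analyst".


Original: "involve plate analyst"
Words (1..n): involve | plate | analyst
Reversed (n..1): analyst | plate | involve
Result = "analyst plate involve"


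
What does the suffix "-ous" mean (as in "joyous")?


Suffix: -ous
Example: joyous (joy + -ous)
Meaning = having quality of


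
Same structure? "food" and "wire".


Pattern of "food": [0, 1, 1, 2]
Pattern of "wire": [0, 1, 2, 3]
Patterns do not match
Same pattern = No


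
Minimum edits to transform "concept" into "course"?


Word 1: "concept" (length 7)
Word 2: "course" (length 6)
One optimal edit sequence (insert/delete/substitute each cost 1):
  1. keep 'c'
  2. keep 'o'
  3. delete 'n'  (+1)
  4. substitute 'c' -> 'u'  (+1)
  5. substitute 'e' -> 'r'  (+1)
  6. substitute 'p' -> 's'  (+1)
  7. substitute 't' -> 'e'  (+1)
Total edit operations: 5
Edit distance = 5


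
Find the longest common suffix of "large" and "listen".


Word 1: "large"
Word 2: "listen"
Comparing from end:
  Pos -1: 'e' != 'n' (stop)
LCS = "" (length 0)


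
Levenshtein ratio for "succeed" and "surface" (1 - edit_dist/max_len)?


Word 1: "succeed" (length 7)
Word 2: "surface" (length 7)
One optimal edit sequence:
  1. keep 's'
  2. keep 'u'
  3. substitute 'c' -> 'r'  (+1)
  4. substitute 'c' -> 'f'  (+1)
  5. substitute 'e' -> 'a'  (+1)
  6. substitute 'e' -> 'c'  (+1)
  7. substitute 'd' -> 'e'  (+1)
Edit distance = 5
Max length = max(7, 7) = 7
Similarity = 1 - 5/7
= 0.2857


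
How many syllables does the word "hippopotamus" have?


Word: "hippopotamus"
Syllable breakdown: hip / po / pot / a / mus
Counting: 5 parts
= 5 syllables


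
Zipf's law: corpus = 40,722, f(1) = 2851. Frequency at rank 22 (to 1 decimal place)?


Zipf's law: f(r) = f(1) / r
f(1) = 2851
f(22) = 2851 / 22
= 129.6 occurrences


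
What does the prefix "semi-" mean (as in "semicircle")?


Prefix: semi-
As in: semicircle -> semi- + circle
Meaning = half


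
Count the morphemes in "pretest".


Word: "pretest"
Morphemes: pre- + test
Each morpheme carries meaning
= 2 morphemes


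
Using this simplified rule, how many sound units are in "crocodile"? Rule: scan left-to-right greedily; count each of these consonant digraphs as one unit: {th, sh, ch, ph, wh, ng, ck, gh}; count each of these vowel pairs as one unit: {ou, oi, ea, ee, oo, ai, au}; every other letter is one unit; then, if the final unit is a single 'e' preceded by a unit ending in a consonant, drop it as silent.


Word: "crocodile" (9 letters)
Left-to-right scan:
  [1] 'c' (letter)
  [2] 'r' (letter)
  [3] 'o' (letter)
  [4] 'c' (letter)
  [5] 'o' (letter)
  [6] 'd' (letter)
  [7] 'i' (letter)
  [8] 'l' (letter)
  [9] 'e' (letter)
Units from scan: 9
Final unit is 'e' after a consonant -> drop as silent (-1)
Sound units = 8 units


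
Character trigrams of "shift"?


Word: "shift" (length 5)
Number of trigrams = 5 - 3 + 1 = 3
  Position 0: "shi"
  Position 1: "hif"
  Position 2: "ift"
Trigrams = "shi", "hif", "ift"


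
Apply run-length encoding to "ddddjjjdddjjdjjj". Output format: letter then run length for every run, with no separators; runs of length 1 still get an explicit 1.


String: "ddddjjjdddjjdjjj"
Scanning for consecutive runs:
  'd' x 4
  'j' x 3
  'd' x 3
  'j' x 2
  'd' x 1
  'j' x 3
RLE = "d4j3d3j2d1j3"


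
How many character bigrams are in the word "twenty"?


Word: "twenty" (length 6)
Number of 2-grams = length - 2 + 1 = 6 - 2 + 1
= 5


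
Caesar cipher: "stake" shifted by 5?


Word: "stake"
Shift: 5
Each letter → (letter + shift) mod 26:
  's' (18) + 5 = 23 → 'x'
  't' (19) + 5 = 24 → 'y'
  'a' (0) + 5 = 5 → 'f'
  'k' (10) + 5 = 15 → 'p'
  'e' (4) + 5 = 9 → 'j'
Result = "xyfpj"


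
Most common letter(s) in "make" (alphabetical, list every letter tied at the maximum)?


Word: "make"
Letter counts:
  'a': 1
  'e': 1
  'k': 1
  'm': 1
Maximum count = 1
Most frequent = 'a', 'e', 'k', 'm' (1 time each)


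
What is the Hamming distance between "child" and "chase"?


Comparing character by character (same length = 5):
  Pos 0: 'c' vs 'c' =
  Pos 1: 'h' vs 'h' =
  Pos 2: 'i' vs 'a' !=
  Pos 3: 'l' vs 's' !=
  Pos 4: 'd' vs 'e' !=
Hamming distance = 3


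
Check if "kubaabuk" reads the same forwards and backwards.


Word: "kubaabuk"
Reversed: "kubaabuk"
Forward == Backward? kubaabuk == kubaabuk
Palindrome = Yes


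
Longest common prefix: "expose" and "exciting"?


Word 1: "expose"
Word 2: "exciting"
Comparing from start:
  Pos 0: 'e' == 'e'
  Pos 1: 'x' == 'x'
  Pos 2: 'p' != 'c' (stop)
LCP = "ex" (length 2)
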